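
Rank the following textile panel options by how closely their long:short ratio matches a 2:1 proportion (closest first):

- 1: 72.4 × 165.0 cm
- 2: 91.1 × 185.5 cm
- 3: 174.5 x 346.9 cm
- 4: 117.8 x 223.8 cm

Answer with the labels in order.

Ratios: 1 = 165.0 / 72.4 ≈ 2.279; 2 = 185.5 / 91.1 ≈ 2.036; 3 = 346.9 / 174.5 ≈ 1.988; 4 = 223.8 / 117.8 ≈ 1.900.
|Δ from 2.000|: 1 0.279; 2 0.036; 3 0.012; 4 0.100.

3, 2, 4, 1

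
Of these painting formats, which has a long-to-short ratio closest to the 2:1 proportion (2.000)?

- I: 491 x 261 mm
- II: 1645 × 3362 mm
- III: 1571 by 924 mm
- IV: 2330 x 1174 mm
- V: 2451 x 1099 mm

Ratios (long/short): I ≈ 1.881; II ≈ 2.044; III ≈ 1.700; IV ≈ 1.985; V ≈ 2.230.
2:1 ≈ 2.000; option IV is nearest (Δ 0.015).

IV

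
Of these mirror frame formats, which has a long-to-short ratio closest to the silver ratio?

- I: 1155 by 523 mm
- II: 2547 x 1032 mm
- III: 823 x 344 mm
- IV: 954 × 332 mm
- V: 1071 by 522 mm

Target silver ratio ≈ 2.414.
I: 2.208 (Δ0.206)  II: 2.468 (Δ0.054)  III: 2.392 (Δ0.022)  IV: 2.873 (Δ0.459)  V: 2.052 (Δ0.362)

III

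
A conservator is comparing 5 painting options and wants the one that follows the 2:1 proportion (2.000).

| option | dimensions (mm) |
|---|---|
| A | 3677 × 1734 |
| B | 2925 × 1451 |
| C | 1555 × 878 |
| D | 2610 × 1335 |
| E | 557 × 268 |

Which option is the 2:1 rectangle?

Target 2:1 ≈ 2.000.
A: 2.121 (Δ0.121)  B: 2.016 (Δ0.016)  C: 1.771 (Δ0.229)  D: 1.955 (Δ0.045)  E: 2.078 (Δ0.078)

B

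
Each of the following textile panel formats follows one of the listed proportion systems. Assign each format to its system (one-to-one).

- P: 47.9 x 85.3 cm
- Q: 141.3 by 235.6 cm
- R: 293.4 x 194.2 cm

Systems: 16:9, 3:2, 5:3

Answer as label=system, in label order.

Ratios: P ≈ 1.781; Q ≈ 1.667; R ≈ 1.511.
Targets: 16:9 ≈ 1.778; 3:2 ≈ 1.500; 5:3 ≈ 1.667.

P=16:9, Q=5:3, R=3:2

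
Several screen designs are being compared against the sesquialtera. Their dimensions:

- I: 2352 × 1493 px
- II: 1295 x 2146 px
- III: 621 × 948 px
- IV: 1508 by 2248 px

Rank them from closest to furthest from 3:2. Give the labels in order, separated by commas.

I: 2352/1493 ≈ 1.575 → |1.575 − 1.500| = 0.075
II: 2146/1295 ≈ 1.657 → |1.657 − 1.500| = 0.157
III: 948/621 ≈ 1.527 → |1.527 − 1.500| = 0.027
IV: 2248/1508 ≈ 1.491 → |1.491 − 1.500| = 0.009

IV, III, I, II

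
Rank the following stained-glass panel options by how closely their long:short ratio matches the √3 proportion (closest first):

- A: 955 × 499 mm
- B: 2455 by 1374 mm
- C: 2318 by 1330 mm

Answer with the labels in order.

A: 955/499 ≈ 1.914 → |1.914 − 1.732| = 0.182
B: 2455/1374 ≈ 1.787 → |1.787 − 1.732| = 0.055
C: 2318/1330 ≈ 1.743 → |1.743 − 1.732| = 0.011

C, B, A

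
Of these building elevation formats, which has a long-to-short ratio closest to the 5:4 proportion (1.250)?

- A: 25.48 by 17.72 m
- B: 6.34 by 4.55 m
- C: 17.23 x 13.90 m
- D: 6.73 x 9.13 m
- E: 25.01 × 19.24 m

Ratios (long/short): A ≈ 1.438; B ≈ 1.393; C ≈ 1.240; D ≈ 1.357; E ≈ 1.300.
5:4 ≈ 1.250; option C is nearest (Δ 0.010).

C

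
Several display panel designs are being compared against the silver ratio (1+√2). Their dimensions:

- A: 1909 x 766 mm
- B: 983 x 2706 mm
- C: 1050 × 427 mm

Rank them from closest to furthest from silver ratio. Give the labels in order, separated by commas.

C, A, B

Ratios: A = 1909 / 766 ≈ 2.492; B = 2706 / 983 ≈ 2.753; C = 1050 / 427 ≈ 2.459.
|Δ from 2.414|: A 0.078; B 0.339; C 0.045.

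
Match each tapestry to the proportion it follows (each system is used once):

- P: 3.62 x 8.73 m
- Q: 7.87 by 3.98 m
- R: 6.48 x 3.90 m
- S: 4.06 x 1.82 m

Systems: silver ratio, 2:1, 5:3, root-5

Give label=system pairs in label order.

P=silver ratio, Q=2:1, R=5:3, S=root-5

P = 8.73/3.62 ≈ 2.412 → silver ratio (2.414)
Q = 7.87/3.98 ≈ 1.977 → 2:1 (2.000)
R = 6.48/3.90 ≈ 1.662 → 5:3 (1.667)
S = 4.06/1.82 ≈ 2.231 → root-5 (2.236)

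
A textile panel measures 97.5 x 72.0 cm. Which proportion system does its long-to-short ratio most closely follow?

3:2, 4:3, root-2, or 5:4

97.5/72.0 ≈ 1.354. Nearest candidates are 4:3 (1.333, off by 0.021) and root-2 (1.414, off by 0.060).

4:3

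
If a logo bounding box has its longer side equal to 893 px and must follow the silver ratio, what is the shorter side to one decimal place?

369.9 px

silver ratio ≈ 2.41421.
Shorter side = 893 ÷ 2.41421 ≈ 369.893 → 369.9 px.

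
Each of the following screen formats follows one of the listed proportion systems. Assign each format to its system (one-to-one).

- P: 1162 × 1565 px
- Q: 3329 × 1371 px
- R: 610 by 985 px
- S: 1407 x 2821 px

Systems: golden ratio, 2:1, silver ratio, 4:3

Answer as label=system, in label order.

Ratios: P ≈ 1.347; Q ≈ 2.428; R ≈ 1.615; S ≈ 2.005.
Targets: golden ratio ≈ 1.618; 2:1 ≈ 2.000; silver ratio ≈ 2.414; 4:3 ≈ 1.333.

P=4:3, Q=silver ratio, R=golden ratio, S=2:1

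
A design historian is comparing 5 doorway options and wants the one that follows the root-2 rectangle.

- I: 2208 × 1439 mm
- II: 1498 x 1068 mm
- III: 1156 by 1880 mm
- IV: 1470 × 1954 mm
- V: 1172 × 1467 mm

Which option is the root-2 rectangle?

Ratios (long/short): I ≈ 1.534; II ≈ 1.403; III ≈ 1.626; IV ≈ 1.329; V ≈ 1.252.
root-2 ≈ 1.414; option II is nearest (Δ 0.011).

II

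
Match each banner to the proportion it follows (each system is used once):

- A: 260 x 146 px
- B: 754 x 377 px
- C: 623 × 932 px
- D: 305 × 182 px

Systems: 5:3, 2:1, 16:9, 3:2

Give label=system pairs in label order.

A=16:9, B=2:1, C=3:2, D=5:3

A = 260/146 ≈ 1.781 → 16:9 (1.778)
B = 754/377 ≈ 2.000 → 2:1 (2.000)
C = 932/623 ≈ 1.496 → 3:2 (1.500)
D = 305/182 ≈ 1.676 → 5:3 (1.667)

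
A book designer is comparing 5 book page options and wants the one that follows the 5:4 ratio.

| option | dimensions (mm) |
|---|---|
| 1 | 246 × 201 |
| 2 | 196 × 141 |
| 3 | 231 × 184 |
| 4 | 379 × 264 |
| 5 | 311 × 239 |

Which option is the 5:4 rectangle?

3

Ratios (long/short): 1 ≈ 1.224; 2 ≈ 1.390; 3 ≈ 1.255; 4 ≈ 1.436; 5 ≈ 1.301.
5:4 ≈ 1.250; option 3 is nearest (Δ 0.005).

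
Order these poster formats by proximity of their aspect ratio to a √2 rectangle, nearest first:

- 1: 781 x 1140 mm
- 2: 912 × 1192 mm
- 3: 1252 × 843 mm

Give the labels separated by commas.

1, 3, 2

Ratios: 1 = 1140 / 781 ≈ 1.460; 2 = 1192 / 912 ≈ 1.307; 3 = 1252 / 843 ≈ 1.485.
|Δ from 1.414|: 1 0.046; 2 0.107; 3 0.071.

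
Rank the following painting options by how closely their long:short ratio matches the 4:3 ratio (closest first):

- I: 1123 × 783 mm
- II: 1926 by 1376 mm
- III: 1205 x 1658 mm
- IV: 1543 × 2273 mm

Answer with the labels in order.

III, II, I, IV

Ratios: I = 1123 / 783 ≈ 1.434; II = 1926 / 1376 ≈ 1.400; III = 1658 / 1205 ≈ 1.376; IV = 2273 / 1543 ≈ 1.473.
|Δ from 1.333|: I 0.101; II 0.067; III 0.043; IV 0.140.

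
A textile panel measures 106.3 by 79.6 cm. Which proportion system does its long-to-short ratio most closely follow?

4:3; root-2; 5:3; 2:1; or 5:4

4:3

Ratio = 106.3 / 79.6 ≈ 1.335.
Distances: 4:3 1.333 (Δ 0.002); root-2 1.414 (Δ 0.079); 5:3 1.667 (Δ 0.332); 2:1 2.000 (Δ 0.665); 5:4 1.250 (Δ 0.085).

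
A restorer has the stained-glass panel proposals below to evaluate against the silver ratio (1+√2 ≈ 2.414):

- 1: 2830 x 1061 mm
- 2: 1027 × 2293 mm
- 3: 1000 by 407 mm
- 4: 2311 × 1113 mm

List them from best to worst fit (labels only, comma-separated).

3, 2, 1, 4

1: 2830/1061 ≈ 2.667 → |2.667 − 2.414| = 0.253
2: 2293/1027 ≈ 2.233 → |2.233 − 2.414| = 0.181
3: 1000/407 ≈ 2.457 → |2.457 − 2.414| = 0.043
4: 2311/1113 ≈ 2.076 → |2.076 − 2.414| = 0.338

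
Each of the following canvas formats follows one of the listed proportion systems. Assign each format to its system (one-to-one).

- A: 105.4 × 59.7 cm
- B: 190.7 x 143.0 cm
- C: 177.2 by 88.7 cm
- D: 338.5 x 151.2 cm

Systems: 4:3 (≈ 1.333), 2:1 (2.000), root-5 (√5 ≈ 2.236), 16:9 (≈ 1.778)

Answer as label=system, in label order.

A=16:9, B=4:3, C=2:1, D=root-5

Ratios: A ≈ 1.765; B ≈ 1.334; C ≈ 1.998; D ≈ 2.239.
Targets: 4:3 ≈ 1.333; 2:1 ≈ 2.000; root-5 ≈ 2.236; 16:9 ≈ 1.778.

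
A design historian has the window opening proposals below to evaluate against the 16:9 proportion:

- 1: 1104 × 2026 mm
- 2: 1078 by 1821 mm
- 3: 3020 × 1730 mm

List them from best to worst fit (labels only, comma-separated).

3, 1, 2

Ratios: 1 = 2026 / 1104 ≈ 1.835; 2 = 1821 / 1078 ≈ 1.689; 3 = 3020 / 1730 ≈ 1.746.
|Δ from 1.778|: 1 0.057; 2 0.089; 3 0.032.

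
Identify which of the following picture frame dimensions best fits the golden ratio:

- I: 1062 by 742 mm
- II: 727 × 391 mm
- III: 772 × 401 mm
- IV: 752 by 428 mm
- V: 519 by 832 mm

V

Target golden ratio ≈ 1.618.
I: 1.431 (Δ0.187)  II: 1.859 (Δ0.241)  III: 1.925 (Δ0.307)  IV: 1.757 (Δ0.139)  V: 1.603 (Δ0.015)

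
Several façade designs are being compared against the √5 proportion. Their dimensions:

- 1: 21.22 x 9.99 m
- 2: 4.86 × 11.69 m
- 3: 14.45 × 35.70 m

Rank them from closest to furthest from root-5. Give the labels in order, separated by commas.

Ratios: 1 = 21.22 / 9.99 ≈ 2.124; 2 = 11.69 / 4.86 ≈ 2.405; 3 = 35.70 / 14.45 ≈ 2.471.
|Δ from 2.236|: 1 0.112; 2 0.169; 3 0.235.

1, 2, 3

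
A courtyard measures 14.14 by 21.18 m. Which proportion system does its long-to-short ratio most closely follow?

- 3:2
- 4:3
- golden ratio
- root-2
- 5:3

21.18/14.14 ≈ 1.498. Nearest candidates are 3:2 (1.500, off by 0.002) and root-2 (1.414, off by 0.084).

3:2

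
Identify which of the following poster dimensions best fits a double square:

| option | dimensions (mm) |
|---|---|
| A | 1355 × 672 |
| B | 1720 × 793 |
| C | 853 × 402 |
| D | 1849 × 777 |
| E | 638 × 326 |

A

Target 2:1 ≈ 2.000.
A: 2.016 (Δ0.016)  B: 2.169 (Δ0.169)  C: 2.122 (Δ0.122)  D: 2.380 (Δ0.380)  E: 1.957 (Δ0.043)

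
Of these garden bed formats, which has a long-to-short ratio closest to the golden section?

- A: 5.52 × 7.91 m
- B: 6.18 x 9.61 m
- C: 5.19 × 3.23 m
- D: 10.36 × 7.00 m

C

Ratios (long/short): A ≈ 1.433; B ≈ 1.555; C ≈ 1.607; D ≈ 1.480.
golden ratio ≈ 1.618; option C is nearest (Δ 0.011).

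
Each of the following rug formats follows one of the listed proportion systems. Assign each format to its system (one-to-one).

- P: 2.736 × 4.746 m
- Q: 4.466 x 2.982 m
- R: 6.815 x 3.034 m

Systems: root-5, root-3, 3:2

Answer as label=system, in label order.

Ratios: P ≈ 1.735; Q ≈ 1.498; R ≈ 2.246.
Targets: root-5 ≈ 2.236; root-3 ≈ 1.732; 3:2 ≈ 1.500.

P=root-3, Q=3:2, R=root-5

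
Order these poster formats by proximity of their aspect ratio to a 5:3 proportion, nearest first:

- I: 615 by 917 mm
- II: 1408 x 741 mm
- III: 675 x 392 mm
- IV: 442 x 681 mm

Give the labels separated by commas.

I: 917/615 ≈ 1.491 → |1.491 − 1.667| = 0.176
II: 1408/741 ≈ 1.900 → |1.900 − 1.667| = 0.233
III: 675/392 ≈ 1.722 → |1.722 − 1.667| = 0.055
IV: 681/442 ≈ 1.541 → |1.541 − 1.667| = 0.126

III, IV, I, II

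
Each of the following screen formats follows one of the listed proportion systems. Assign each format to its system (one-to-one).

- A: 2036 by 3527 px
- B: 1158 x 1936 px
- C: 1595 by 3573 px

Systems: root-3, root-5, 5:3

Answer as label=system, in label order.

A=root-3, B=5:3, C=root-5

Ratios: A ≈ 1.732; B ≈ 1.672; C ≈ 2.240.
Targets: root-3 ≈ 1.732; root-5 ≈ 2.236; 5:3 ≈ 1.667.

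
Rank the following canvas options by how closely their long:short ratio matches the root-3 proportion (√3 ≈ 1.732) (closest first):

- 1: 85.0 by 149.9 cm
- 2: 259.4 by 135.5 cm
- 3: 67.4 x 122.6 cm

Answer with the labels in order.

Ratios: 1 = 149.9 / 85.0 ≈ 1.764; 2 = 259.4 / 135.5 ≈ 1.914; 3 = 122.6 / 67.4 ≈ 1.819.
|Δ from 1.732|: 1 0.032; 2 0.182; 3 0.087.

1, 3, 2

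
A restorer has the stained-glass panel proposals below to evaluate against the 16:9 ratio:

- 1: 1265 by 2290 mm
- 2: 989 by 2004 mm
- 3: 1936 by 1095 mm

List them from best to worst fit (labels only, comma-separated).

3, 1, 2

Ratios: 1 = 2290 / 1265 ≈ 1.810; 2 = 2004 / 989 ≈ 2.026; 3 = 1936 / 1095 ≈ 1.768.
|Δ from 1.778|: 1 0.032; 2 0.248; 3 0.010.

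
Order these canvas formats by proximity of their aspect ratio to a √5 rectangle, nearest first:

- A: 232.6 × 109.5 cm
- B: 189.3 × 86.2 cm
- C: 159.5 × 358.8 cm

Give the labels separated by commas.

Ratios: A = 232.6 / 109.5 ≈ 2.124; B = 189.3 / 86.2 ≈ 2.196; C = 358.8 / 159.5 ≈ 2.250.
|Δ from 2.236|: A 0.112; B 0.040; C 0.014.

C, B, A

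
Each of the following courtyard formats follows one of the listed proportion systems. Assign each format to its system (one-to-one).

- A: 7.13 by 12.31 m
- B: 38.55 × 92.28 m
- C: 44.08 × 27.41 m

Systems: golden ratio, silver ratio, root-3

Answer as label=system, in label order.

A=root-3, B=silver ratio, C=golden ratio

A = 12.31/7.13 ≈ 1.727 → root-3 (1.732)
B = 92.28/38.55 ≈ 2.394 → silver ratio (2.414)
C = 44.08/27.41 ≈ 1.608 → golden ratio (1.618)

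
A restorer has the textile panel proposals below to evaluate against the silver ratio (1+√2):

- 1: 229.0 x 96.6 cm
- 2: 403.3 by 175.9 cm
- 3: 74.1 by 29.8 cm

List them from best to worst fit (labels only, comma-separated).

1: 229.0/96.6 ≈ 2.371 → |2.371 − 2.414| = 0.043
2: 403.3/175.9 ≈ 2.293 → |2.293 − 2.414| = 0.121
3: 74.1/29.8 ≈ 2.487 → |2.487 − 2.414| = 0.073

1, 3, 2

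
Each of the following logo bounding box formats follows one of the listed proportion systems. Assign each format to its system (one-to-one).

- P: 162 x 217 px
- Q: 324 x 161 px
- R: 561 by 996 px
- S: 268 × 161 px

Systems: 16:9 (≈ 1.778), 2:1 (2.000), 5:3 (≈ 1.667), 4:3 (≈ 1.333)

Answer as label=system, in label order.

P=4:3, Q=2:1, R=16:9, S=5:3

P = 217/162 ≈ 1.340 → 4:3 (1.333)
Q = 324/161 ≈ 2.012 → 2:1 (2.000)
R = 996/561 ≈ 1.775 → 16:9 (1.778)
S = 268/161 ≈ 1.665 → 5:3 (1.667)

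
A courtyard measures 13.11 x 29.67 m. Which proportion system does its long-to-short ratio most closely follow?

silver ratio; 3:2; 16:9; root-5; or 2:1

root-5

29.67/13.11 ≈ 2.263. Nearest candidates are root-5 (2.236, off by 0.027) and silver ratio (2.414, off by 0.151).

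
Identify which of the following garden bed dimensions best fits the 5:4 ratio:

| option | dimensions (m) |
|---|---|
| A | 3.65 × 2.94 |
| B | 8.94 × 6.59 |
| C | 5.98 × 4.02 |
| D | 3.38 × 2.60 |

Target 5:4 ≈ 1.250.
A: 1.241 (Δ0.009)  B: 1.357 (Δ0.107)  C: 1.488 (Δ0.238)  D: 1.300 (Δ0.050)

A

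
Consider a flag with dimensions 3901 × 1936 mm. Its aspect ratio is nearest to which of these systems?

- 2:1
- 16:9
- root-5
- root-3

Ratio = 3901 / 1936 ≈ 2.015.
Distances: 2:1 2.000 (Δ 0.015); 16:9 1.778 (Δ 0.237); root-5 2.236 (Δ 0.221); root-3 1.732 (Δ 0.283).

2:1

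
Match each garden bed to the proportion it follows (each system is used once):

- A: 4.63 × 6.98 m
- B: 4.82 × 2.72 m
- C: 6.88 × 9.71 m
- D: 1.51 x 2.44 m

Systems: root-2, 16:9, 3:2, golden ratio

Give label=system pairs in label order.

A=3:2, B=16:9, C=root-2, D=golden ratio

A = 6.98/4.63 ≈ 1.508 → 3:2 (1.500)
B = 4.82/2.72 ≈ 1.772 → 16:9 (1.778)
C = 9.71/6.88 ≈ 1.411 → root-2 (1.414)
D = 2.44/1.51 ≈ 1.616 → golden ratio (1.618)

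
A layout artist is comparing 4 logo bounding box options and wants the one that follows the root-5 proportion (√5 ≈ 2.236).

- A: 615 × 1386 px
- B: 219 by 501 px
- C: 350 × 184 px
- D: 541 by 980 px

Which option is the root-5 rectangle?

A

Target root-5 ≈ 2.236.
A: 2.254 (Δ0.018)  B: 2.288 (Δ0.052)  C: 1.902 (Δ0.334)  D: 1.811 (Δ0.425)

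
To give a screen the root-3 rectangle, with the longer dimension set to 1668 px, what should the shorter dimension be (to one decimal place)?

root-3 ≈ 1.73205.
Shorter side = 1668 ÷ 1.73205 ≈ 963.021 → 963.0 px.

963.0 px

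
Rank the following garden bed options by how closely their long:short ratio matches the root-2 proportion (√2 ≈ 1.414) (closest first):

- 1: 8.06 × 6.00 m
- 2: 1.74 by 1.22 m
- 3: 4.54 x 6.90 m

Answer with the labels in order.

2, 1, 3

1: 8.06/6.00 ≈ 1.343 → |1.343 − 1.414| = 0.071
2: 1.74/1.22 ≈ 1.426 → |1.426 − 1.414| = 0.012
3: 6.90/4.54 ≈ 1.520 → |1.520 − 1.414| = 0.106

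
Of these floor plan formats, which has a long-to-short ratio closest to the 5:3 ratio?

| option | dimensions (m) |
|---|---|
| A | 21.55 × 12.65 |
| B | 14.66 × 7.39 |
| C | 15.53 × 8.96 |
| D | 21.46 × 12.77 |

Ratios (long/short): A ≈ 1.704; B ≈ 1.984; C ≈ 1.733; D ≈ 1.681.
5:3 ≈ 1.667; option D is nearest (Δ 0.014).

D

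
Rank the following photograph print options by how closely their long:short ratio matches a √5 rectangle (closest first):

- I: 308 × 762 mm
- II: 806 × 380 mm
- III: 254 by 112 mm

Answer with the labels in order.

I: 762/308 ≈ 2.474 → |2.474 − 2.236| = 0.238
II: 806/380 ≈ 2.121 → |2.121 − 2.236| = 0.115
III: 254/112 ≈ 2.268 → |2.268 − 2.236| = 0.032

III, II, I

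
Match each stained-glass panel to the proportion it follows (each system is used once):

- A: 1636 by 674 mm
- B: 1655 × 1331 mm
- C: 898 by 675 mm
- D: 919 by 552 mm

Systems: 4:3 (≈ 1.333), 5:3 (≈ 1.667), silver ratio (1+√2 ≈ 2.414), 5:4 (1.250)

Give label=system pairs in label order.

A=silver ratio, B=5:4, C=4:3, D=5:3

A = 1636/674 ≈ 2.427 → silver ratio (2.414)
B = 1655/1331 ≈ 1.243 → 5:4 (1.250)
C = 898/675 ≈ 1.330 → 4:3 (1.333)
D = 919/552 ≈ 1.665 → 5:3 (1.667)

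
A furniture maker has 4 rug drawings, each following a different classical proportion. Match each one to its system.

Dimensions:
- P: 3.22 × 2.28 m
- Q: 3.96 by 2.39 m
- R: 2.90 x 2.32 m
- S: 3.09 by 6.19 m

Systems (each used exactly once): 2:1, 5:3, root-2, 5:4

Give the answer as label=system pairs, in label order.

P=root-2, Q=5:3, R=5:4, S=2:1

P = 3.22/2.28 ≈ 1.412 → root-2 (1.414)
Q = 3.96/2.39 ≈ 1.657 → 5:3 (1.667)
R = 2.90/2.32 ≈ 1.250 → 5:4 (1.250)
S = 6.19/3.09 ≈ 2.003 → 2:1 (2.000)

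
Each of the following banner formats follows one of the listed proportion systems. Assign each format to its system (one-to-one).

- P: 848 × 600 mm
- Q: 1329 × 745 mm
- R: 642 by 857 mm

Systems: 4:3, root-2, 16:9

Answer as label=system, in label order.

P=root-2, Q=16:9, R=4:3

Ratios: P ≈ 1.413; Q ≈ 1.784; R ≈ 1.335.
Targets: 4:3 ≈ 1.333; root-2 ≈ 1.414; 16:9 ≈ 1.778.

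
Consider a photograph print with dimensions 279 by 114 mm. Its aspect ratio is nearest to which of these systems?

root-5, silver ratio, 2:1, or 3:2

silver ratio

279/114 ≈ 2.447. Nearest candidates are silver ratio (2.414, off by 0.033) and root-5 (2.236, off by 0.211).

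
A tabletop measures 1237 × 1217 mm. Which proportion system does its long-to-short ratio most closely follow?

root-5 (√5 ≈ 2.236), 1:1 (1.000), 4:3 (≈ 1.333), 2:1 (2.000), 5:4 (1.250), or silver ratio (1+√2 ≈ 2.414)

1:1

1237/1217 ≈ 1.016. Nearest candidates are 1:1 (1.000, off by 0.016) and 5:4 (1.250, off by 0.234).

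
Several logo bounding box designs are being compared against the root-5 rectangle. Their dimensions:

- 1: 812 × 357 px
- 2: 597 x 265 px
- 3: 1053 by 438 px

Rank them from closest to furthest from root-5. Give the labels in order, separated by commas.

2, 1, 3

Ratios: 1 = 812 / 357 ≈ 2.275; 2 = 597 / 265 ≈ 2.253; 3 = 1053 / 438 ≈ 2.404.
|Δ from 2.236|: 1 0.039; 2 0.017; 3 0.168.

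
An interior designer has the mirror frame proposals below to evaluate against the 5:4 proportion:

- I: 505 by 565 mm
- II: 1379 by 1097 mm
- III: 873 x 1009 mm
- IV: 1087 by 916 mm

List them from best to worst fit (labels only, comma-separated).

I: 565/505 ≈ 1.119 → |1.119 − 1.250| = 0.131
II: 1379/1097 ≈ 1.257 → |1.257 − 1.250| = 0.007
III: 1009/873 ≈ 1.156 → |1.156 − 1.250| = 0.094
IV: 1087/916 ≈ 1.187 → |1.187 − 1.250| = 0.063

II, IV, III, I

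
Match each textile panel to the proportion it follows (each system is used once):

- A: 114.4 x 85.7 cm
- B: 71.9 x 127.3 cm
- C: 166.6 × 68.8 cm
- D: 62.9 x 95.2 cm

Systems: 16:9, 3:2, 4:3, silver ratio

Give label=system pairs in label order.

A=4:3, B=16:9, C=silver ratio, D=3:2

Ratios: A ≈ 1.335; B ≈ 1.771; C ≈ 2.422; D ≈ 1.514.
Targets: 16:9 ≈ 1.778; 3:2 ≈ 1.500; 4:3 ≈ 1.333; silver ratio ≈ 2.414.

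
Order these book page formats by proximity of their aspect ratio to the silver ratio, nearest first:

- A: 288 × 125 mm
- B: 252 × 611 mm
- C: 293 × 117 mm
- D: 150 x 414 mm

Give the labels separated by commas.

A: 288/125 ≈ 2.304 → |2.304 − 2.414| = 0.110
B: 611/252 ≈ 2.425 → |2.425 − 2.414| = 0.011
C: 293/117 ≈ 2.504 → |2.504 − 2.414| = 0.090
D: 414/150 ≈ 2.760 → |2.760 − 2.414| = 0.346

B, C, A, D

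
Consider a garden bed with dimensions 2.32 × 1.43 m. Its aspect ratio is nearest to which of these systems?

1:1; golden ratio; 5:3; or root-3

Ratio = 2.32 / 1.43 ≈ 1.622.
Distances: 1:1 1.000 (Δ 0.622); golden ratio 1.618 (Δ 0.004); 5:3 1.667 (Δ 0.045); root-3 1.732 (Δ 0.110).

golden ratio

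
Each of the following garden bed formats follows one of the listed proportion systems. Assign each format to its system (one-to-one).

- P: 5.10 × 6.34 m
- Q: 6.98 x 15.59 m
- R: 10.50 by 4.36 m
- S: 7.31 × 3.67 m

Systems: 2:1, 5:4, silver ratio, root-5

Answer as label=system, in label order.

Ratios: P ≈ 1.243; Q ≈ 2.234; R ≈ 2.408; S ≈ 1.992.
Targets: 2:1 ≈ 2.000; 5:4 ≈ 1.250; silver ratio ≈ 2.414; root-5 ≈ 2.236.

P=5:4, Q=root-5, R=silver ratio, S=2:1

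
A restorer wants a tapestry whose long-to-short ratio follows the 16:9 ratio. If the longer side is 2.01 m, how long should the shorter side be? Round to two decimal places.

16:9 ≈ 1.77778.
Shorter side = 2.01 ÷ 1.77778 ≈ 1.1306 → 1.13 m.

1.13 m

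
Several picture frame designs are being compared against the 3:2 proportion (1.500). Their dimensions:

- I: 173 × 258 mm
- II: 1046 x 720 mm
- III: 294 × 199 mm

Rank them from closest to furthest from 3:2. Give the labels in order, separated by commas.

I, III, II

Ratios: I = 258 / 173 ≈ 1.491; II = 1046 / 720 ≈ 1.453; III = 294 / 199 ≈ 1.477.
|Δ from 1.500|: I 0.009; II 0.047; III 0.023.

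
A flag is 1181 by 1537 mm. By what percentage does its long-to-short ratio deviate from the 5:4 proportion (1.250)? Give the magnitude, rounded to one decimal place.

Ratio = 1537 / 1181 ≈ 1.3014.
Ideal 5:4 = 1.2500. |1.3014 − 1.2500| / 1.2500 ≈ 4.11% → 4.1%.

4.1%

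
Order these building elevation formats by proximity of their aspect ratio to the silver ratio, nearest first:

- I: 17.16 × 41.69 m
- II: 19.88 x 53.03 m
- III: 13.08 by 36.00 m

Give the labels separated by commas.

I, II, III

I: 41.69/17.16 ≈ 2.429 → |2.429 − 2.414| = 0.015
II: 53.03/19.88 ≈ 2.668 → |2.668 − 2.414| = 0.254
III: 36.00/13.08 ≈ 2.752 → |2.752 − 2.414| = 0.338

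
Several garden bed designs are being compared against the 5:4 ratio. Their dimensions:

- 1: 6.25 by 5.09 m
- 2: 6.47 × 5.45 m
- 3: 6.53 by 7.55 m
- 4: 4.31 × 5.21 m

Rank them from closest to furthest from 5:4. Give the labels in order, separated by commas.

1: 6.25/5.09 ≈ 1.228 → |1.228 − 1.250| = 0.022
2: 6.47/5.45 ≈ 1.187 → |1.187 − 1.250| = 0.063
3: 7.55/6.53 ≈ 1.156 → |1.156 − 1.250| = 0.094
4: 5.21/4.31 ≈ 1.209 → |1.209 − 1.250| = 0.041

1, 4, 2, 3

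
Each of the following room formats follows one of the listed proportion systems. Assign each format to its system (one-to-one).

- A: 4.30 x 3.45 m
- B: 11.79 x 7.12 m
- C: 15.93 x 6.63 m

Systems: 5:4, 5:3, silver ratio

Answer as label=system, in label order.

Ratios: A ≈ 1.246; B ≈ 1.656; C ≈ 2.403.
Targets: 5:4 ≈ 1.250; 5:3 ≈ 1.667; silver ratio ≈ 2.414.

A=5:4, B=5:3, C=silver ratio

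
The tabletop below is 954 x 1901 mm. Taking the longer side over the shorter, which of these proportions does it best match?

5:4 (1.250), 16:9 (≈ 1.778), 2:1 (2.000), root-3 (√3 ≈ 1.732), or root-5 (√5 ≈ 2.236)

1901/954 ≈ 1.993. Nearest candidates are 2:1 (2.000, off by 0.007) and 16:9 (1.778, off by 0.215).

2:1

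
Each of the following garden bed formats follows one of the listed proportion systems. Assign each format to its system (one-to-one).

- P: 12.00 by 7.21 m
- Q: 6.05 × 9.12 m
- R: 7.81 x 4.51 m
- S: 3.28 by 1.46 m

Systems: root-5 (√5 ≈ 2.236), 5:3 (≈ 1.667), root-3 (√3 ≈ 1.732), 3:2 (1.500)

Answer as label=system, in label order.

P = 12.00/7.21 ≈ 1.664 → 5:3 (1.667)
Q = 9.12/6.05 ≈ 1.507 → 3:2 (1.500)
R = 7.81/4.51 ≈ 1.732 → root-3 (1.732)
S = 3.28/1.46 ≈ 2.247 → root-5 (2.236)

P=5:3, Q=3:2, R=root-3, S=root-5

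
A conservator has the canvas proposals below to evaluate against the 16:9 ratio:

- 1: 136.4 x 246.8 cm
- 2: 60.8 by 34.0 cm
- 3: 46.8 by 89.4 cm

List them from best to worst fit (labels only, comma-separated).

2, 1, 3

1: 246.8/136.4 ≈ 1.809 → |1.809 − 1.778| = 0.031
2: 60.8/34.0 ≈ 1.788 → |1.788 − 1.778| = 0.010
3: 89.4/46.8 ≈ 1.910 → |1.910 − 1.778| = 0.132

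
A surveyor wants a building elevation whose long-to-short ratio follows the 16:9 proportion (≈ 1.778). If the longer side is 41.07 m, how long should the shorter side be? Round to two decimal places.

23.10 m

16:9 ≈ 1.77778.
Shorter side = 41.07 ÷ 1.77778 ≈ 23.1018 → 23.10 m.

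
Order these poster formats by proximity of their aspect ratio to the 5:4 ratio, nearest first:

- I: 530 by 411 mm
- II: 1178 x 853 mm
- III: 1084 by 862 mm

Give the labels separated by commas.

I: 530/411 ≈ 1.290 → |1.290 − 1.250| = 0.040
II: 1178/853 ≈ 1.381 → |1.381 − 1.250| = 0.131
III: 1084/862 ≈ 1.258 → |1.258 − 1.250| = 0.008

III, I, II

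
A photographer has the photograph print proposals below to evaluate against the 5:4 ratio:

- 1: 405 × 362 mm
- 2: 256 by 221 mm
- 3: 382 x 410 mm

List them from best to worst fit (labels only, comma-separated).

2, 1, 3

Ratios: 1 = 405 / 362 ≈ 1.119; 2 = 256 / 221 ≈ 1.158; 3 = 410 / 382 ≈ 1.073.
|Δ from 1.250|: 1 0.131; 2 0.092; 3 0.177.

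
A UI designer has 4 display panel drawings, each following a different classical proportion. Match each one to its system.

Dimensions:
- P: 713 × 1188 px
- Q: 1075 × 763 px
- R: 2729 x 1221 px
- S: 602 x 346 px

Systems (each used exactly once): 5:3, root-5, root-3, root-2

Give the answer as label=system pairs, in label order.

P = 1188/713 ≈ 1.666 → 5:3 (1.667)
Q = 1075/763 ≈ 1.409 → root-2 (1.414)
R = 2729/1221 ≈ 2.235 → root-5 (2.236)
S = 602/346 ≈ 1.740 → root-3 (1.732)

P=5:3, Q=root-2, R=root-5, S=root-3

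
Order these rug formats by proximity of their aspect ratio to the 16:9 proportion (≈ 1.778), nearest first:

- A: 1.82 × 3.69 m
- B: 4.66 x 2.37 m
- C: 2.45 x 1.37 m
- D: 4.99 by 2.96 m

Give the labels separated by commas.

A: 3.69/1.82 ≈ 2.027 → |2.027 − 1.778| = 0.249
B: 4.66/2.37 ≈ 1.966 → |1.966 − 1.778| = 0.188
C: 2.45/1.37 ≈ 1.788 → |1.788 − 1.778| = 0.010
D: 4.99/2.96 ≈ 1.686 → |1.686 − 1.778| = 0.092

C, D, B, A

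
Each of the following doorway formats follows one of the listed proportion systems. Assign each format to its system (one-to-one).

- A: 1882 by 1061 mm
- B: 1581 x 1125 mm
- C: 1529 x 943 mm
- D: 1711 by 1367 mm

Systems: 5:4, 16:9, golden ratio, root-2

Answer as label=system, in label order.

A=16:9, B=root-2, C=golden ratio, D=5:4

A = 1882/1061 ≈ 1.774 → 16:9 (1.778)
B = 1581/1125 ≈ 1.405 → root-2 (1.414)
C = 1529/943 ≈ 1.621 → golden ratio (1.618)
D = 1711/1367 ≈ 1.252 → 5:4 (1.250)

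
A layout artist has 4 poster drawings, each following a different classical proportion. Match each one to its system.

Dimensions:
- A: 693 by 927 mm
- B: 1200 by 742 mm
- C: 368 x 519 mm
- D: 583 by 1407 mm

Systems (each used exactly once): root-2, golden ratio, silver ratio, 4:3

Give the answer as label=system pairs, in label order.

Ratios: A ≈ 1.338; B ≈ 1.617; C ≈ 1.410; D ≈ 2.413.
Targets: root-2 ≈ 1.414; golden ratio ≈ 1.618; silver ratio ≈ 2.414; 4:3 ≈ 1.333.

A=4:3, B=golden ratio, C=root-2, D=silver ratio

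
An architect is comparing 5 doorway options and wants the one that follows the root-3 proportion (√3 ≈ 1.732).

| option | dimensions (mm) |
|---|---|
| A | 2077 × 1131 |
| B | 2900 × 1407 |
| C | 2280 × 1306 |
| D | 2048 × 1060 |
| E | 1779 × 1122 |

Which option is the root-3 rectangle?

C

Ratios (long/short): A ≈ 1.836; B ≈ 2.061; C ≈ 1.746; D ≈ 1.932; E ≈ 1.586.
root-3 ≈ 1.732; option C is nearest (Δ 0.014).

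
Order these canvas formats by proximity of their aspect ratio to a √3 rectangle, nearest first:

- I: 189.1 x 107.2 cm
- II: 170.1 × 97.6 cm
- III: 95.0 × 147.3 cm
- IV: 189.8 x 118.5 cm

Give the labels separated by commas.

II, I, IV, III

I: 189.1/107.2 ≈ 1.764 → |1.764 − 1.732| = 0.032
II: 170.1/97.6 ≈ 1.743 → |1.743 − 1.732| = 0.011
III: 147.3/95.0 ≈ 1.551 → |1.551 − 1.732| = 0.181
IV: 189.8/118.5 ≈ 1.602 → |1.602 − 1.732| = 0.130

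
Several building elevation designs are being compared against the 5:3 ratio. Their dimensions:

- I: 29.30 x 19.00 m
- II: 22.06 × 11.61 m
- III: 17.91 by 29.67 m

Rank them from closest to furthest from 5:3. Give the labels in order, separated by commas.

III, I, II

I: 29.30/19.00 ≈ 1.542 → |1.542 − 1.667| = 0.125
II: 22.06/11.61 ≈ 1.900 → |1.900 − 1.667| = 0.233
III: 29.67/17.91 ≈ 1.657 → |1.657 − 1.667| = 0.010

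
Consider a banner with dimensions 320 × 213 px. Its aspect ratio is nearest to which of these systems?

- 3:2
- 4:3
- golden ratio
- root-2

3:2

320/213 ≈ 1.502. Nearest candidates are 3:2 (1.500, off by 0.002) and root-2 (1.414, off by 0.088).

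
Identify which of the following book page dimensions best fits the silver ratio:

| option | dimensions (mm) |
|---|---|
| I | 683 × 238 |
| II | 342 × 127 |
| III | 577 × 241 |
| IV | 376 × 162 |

Target silver ratio ≈ 2.414.
I: 2.870 (Δ0.456)  II: 2.693 (Δ0.279)  III: 2.394 (Δ0.020)  IV: 2.321 (Δ0.093)

III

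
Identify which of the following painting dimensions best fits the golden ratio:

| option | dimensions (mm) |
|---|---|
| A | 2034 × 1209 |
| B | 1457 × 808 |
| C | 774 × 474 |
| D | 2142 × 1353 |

Target golden ratio ≈ 1.618.
A: 1.682 (Δ0.064)  B: 1.803 (Δ0.185)  C: 1.633 (Δ0.015)  D: 1.583 (Δ0.035)

C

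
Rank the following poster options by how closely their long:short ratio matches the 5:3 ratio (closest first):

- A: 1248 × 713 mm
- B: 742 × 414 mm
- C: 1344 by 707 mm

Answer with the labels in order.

A: 1248/713 ≈ 1.750 → |1.750 − 1.667| = 0.083
B: 742/414 ≈ 1.792 → |1.792 − 1.667| = 0.125
C: 1344/707 ≈ 1.901 → |1.901 − 1.667| = 0.234

A, B, C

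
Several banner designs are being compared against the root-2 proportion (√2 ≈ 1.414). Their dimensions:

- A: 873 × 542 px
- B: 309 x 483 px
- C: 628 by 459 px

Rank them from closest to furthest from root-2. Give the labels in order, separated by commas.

A: 873/542 ≈ 1.611 → |1.611 − 1.414| = 0.197
B: 483/309 ≈ 1.563 → |1.563 − 1.414| = 0.149
C: 628/459 ≈ 1.368 → |1.368 − 1.414| = 0.046

C, B, A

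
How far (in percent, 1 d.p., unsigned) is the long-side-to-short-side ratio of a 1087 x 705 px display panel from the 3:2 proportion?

Ratio = 1087 / 705 ≈ 1.5418.
Ideal 3:2 = 1.5000. |1.5418 − 1.5000| / 1.5000 ≈ 2.79% → 2.8%.

2.8%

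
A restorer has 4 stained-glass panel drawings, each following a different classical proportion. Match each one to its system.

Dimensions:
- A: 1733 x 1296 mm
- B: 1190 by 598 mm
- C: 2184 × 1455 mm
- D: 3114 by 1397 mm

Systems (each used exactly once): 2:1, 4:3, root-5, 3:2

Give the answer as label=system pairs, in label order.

Ratios: A ≈ 1.337; B ≈ 1.990; C ≈ 1.501; D ≈ 2.229.
Targets: 2:1 ≈ 2.000; 4:3 ≈ 1.333; root-5 ≈ 2.236; 3:2 ≈ 1.500.

A=4:3, B=2:1, C=3:2, D=root-5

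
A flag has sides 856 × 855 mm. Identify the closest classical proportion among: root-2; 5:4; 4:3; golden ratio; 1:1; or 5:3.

1:1

Ratio = 856 / 855 ≈ 1.001.
Distances: root-2 1.414 (Δ 0.413); 5:4 1.250 (Δ 0.249); 4:3 1.333 (Δ 0.332); golden ratio 1.618 (Δ 0.617); 1:1 1.000 (Δ 0.001); 5:3 1.667 (Δ 0.666).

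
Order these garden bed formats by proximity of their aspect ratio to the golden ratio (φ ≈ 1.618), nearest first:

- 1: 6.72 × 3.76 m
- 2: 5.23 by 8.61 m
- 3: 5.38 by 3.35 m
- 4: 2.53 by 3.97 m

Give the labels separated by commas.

1: 6.72/3.76 ≈ 1.787 → |1.787 − 1.618| = 0.169
2: 8.61/5.23 ≈ 1.646 → |1.646 − 1.618| = 0.028
3: 5.38/3.35 ≈ 1.606 → |1.606 − 1.618| = 0.012
4: 3.97/2.53 ≈ 1.569 → |1.569 − 1.618| = 0.049

3, 2, 4, 1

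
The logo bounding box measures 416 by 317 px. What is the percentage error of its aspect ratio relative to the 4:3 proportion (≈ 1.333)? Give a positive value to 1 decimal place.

Ratio = 416 / 317 ≈ 1.3123.
Ideal 4:3 ≈ 1.3333. |1.3123 − 1.3333| / 1.3333 ≈ 1.58% → 1.6%.

1.6%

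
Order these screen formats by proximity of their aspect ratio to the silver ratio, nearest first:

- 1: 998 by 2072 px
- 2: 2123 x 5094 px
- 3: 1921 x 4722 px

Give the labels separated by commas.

Ratios: 1 = 2072 / 998 ≈ 2.076; 2 = 5094 / 2123 ≈ 2.399; 3 = 4722 / 1921 ≈ 2.458.
|Δ from 2.414|: 1 0.338; 2 0.015; 3 0.044.

2, 3, 1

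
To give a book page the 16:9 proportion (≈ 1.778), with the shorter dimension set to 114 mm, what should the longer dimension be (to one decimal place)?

202.7 mm

16:9 ≈ 1.77778.
Longer side = 114 × 1.77778 ≈ 202.667 → 202.7 mm.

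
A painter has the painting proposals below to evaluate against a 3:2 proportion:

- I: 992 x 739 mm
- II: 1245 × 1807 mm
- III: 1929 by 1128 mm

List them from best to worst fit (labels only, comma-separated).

Ratios: I = 992 / 739 ≈ 1.342; II = 1807 / 1245 ≈ 1.451; III = 1929 / 1128 ≈ 1.710.
|Δ from 1.500|: I 0.158; II 0.049; III 0.210.

II, I, III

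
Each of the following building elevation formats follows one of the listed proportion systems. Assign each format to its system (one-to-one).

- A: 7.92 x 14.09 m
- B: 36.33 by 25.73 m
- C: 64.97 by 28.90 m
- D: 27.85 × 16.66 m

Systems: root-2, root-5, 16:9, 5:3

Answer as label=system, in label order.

A = 14.09/7.92 ≈ 1.779 → 16:9 (1.778)
B = 36.33/25.73 ≈ 1.412 → root-2 (1.414)
C = 64.97/28.90 ≈ 2.248 → root-5 (2.236)
D = 27.85/16.66 ≈ 1.672 → 5:3 (1.667)

A=16:9, B=root-2, C=root-5, D=5:3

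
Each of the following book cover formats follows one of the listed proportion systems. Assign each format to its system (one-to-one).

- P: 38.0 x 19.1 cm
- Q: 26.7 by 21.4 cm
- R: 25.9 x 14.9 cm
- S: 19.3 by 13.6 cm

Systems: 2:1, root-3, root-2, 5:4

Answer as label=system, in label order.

P=2:1, Q=5:4, R=root-3, S=root-2

P = 38.0/19.1 ≈ 1.990 → 2:1 (2.000)
Q = 26.7/21.4 ≈ 1.248 → 5:4 (1.250)
R = 25.9/14.9 ≈ 1.738 → root-3 (1.732)
S = 19.3/13.6 ≈ 1.419 → root-2 (1.414)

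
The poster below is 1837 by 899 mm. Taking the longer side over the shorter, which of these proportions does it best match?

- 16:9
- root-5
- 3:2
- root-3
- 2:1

2:1

Ratio = 1837 / 899 ≈ 2.043.
Distances: 16:9 1.778 (Δ 0.265); root-5 2.236 (Δ 0.193); 3:2 1.500 (Δ 0.543); root-3 1.732 (Δ 0.311); 2:1 2.000 (Δ 0.043).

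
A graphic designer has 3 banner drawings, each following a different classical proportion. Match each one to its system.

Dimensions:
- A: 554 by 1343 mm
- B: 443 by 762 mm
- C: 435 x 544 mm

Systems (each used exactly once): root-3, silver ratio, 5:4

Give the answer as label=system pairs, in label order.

Ratios: A ≈ 2.424; B ≈ 1.720; C ≈ 1.251.
Targets: root-3 ≈ 1.732; silver ratio ≈ 2.414; 5:4 ≈ 1.250.

A=silver ratio, B=root-3, C=5:4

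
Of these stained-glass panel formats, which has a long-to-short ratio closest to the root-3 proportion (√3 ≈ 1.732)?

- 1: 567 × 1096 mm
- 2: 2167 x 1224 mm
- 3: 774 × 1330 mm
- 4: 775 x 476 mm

3

Target root-3 ≈ 1.732.
1: 1.933 (Δ0.201)  2: 1.770 (Δ0.038)  3: 1.718 (Δ0.014)  4: 1.628 (Δ0.104)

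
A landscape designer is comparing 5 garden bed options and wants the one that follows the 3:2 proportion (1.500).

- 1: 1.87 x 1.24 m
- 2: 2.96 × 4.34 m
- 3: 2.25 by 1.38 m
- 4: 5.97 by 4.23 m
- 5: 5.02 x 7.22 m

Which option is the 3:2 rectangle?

Ratios (long/short): 1 ≈ 1.508; 2 ≈ 1.466; 3 ≈ 1.630; 4 ≈ 1.411; 5 ≈ 1.438.
3:2 ≈ 1.500; option 1 is nearest (Δ 0.008).

1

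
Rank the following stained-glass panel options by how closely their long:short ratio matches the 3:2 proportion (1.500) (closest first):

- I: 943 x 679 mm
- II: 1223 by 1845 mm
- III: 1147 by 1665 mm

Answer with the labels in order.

II, III, I

Ratios: I = 943 / 679 ≈ 1.389; II = 1845 / 1223 ≈ 1.509; III = 1665 / 1147 ≈ 1.452.
|Δ from 1.500|: I 0.111; II 0.009; III 0.048.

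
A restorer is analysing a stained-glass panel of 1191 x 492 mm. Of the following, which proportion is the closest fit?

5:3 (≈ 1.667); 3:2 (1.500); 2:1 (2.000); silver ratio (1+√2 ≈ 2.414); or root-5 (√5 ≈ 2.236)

silver ratio

Ratio = 1191 / 492 ≈ 2.421.
Distances: 5:3 1.667 (Δ 0.754); 3:2 1.500 (Δ 0.921); 2:1 2.000 (Δ 0.421); silver ratio 2.414 (Δ 0.007); root-5 2.236 (Δ 0.185).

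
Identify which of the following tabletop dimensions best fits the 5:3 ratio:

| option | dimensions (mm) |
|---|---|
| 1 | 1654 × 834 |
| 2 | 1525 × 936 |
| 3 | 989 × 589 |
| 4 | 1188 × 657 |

Target 5:3 ≈ 1.667.
1: 1.983 (Δ0.316)  2: 1.629 (Δ0.038)  3: 1.679 (Δ0.012)  4: 1.808 (Δ0.141)

3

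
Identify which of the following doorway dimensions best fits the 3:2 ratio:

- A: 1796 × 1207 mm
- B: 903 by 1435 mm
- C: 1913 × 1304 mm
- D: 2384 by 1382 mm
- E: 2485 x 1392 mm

Ratios (long/short): A ≈ 1.488; B ≈ 1.589; C ≈ 1.467; D ≈ 1.725; E ≈ 1.785.
3:2 ≈ 1.500; option A is nearest (Δ 0.012).

A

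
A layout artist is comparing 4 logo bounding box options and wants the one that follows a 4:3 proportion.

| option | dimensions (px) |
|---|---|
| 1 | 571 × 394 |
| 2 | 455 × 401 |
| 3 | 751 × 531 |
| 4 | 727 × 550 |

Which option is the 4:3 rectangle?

Ratios (long/short): 1 ≈ 1.449; 2 ≈ 1.135; 3 ≈ 1.414; 4 ≈ 1.322.
4:3 ≈ 1.333; option 4 is nearest (Δ 0.011).

4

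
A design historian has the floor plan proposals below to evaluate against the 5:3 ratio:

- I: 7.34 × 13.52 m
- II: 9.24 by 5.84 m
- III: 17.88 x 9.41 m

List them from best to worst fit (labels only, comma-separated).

II, I, III

I: 13.52/7.34 ≈ 1.842 → |1.842 − 1.667| = 0.175
II: 9.24/5.84 ≈ 1.582 → |1.582 − 1.667| = 0.085
III: 17.88/9.41 ≈ 1.900 → |1.900 − 1.667| = 0.233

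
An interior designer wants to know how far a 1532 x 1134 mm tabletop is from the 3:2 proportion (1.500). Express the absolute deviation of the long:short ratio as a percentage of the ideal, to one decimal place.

9.9%

Ratio = 1532 / 1134 ≈ 1.3510.
Ideal 3:2 = 1.5000. |1.3510 − 1.5000| / 1.5000 ≈ 9.93% → 9.9%.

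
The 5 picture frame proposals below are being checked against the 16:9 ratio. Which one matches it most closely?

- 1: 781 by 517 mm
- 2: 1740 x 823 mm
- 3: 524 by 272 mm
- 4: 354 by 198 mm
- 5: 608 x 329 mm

Target 16:9 ≈ 1.778.
1: 1.511 (Δ0.267)  2: 2.114 (Δ0.336)  3: 1.926 (Δ0.148)  4: 1.788 (Δ0.010)  5: 1.848 (Δ0.070)

4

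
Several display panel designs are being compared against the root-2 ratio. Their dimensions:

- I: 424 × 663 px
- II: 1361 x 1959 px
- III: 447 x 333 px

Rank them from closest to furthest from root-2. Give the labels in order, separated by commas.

II, III, I

I: 663/424 ≈ 1.564 → |1.564 − 1.414| = 0.150
II: 1959/1361 ≈ 1.439 → |1.439 − 1.414| = 0.025
III: 447/333 ≈ 1.342 → |1.342 − 1.414| = 0.072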